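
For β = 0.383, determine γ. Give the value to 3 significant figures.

γ = 1/√(1 − β²) = 1/√(1 − 0.383²) = 1/√(0.85331) = 1.08

γ ≈ 1.08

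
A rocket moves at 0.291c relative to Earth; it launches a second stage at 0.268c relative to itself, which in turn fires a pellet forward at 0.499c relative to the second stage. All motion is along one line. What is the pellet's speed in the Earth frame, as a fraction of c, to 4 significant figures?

u ≈ 0.8084c

Compose boost 2: (0.268 + 0.291)/(1 + 0.268×0.291) = 0.5590/1.07799 = 0.518559
Compose boost 3: (0.499 + 0.518559)/(1 + 0.499×0.518559) = 1.01756/1.25876 = 0.8084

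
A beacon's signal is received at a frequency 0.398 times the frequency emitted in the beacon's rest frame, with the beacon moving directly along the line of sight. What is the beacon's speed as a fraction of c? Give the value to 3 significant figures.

β ≈ 0.727

f_obs/f_src = √((1−β)/(1+β)) = 0.398  ⇒  (1−β)/(1+β) = 0.15840
β = |1 − D²|/(1 + D²) = |1 − 0.15840|/(1 + 0.15840) = 0.727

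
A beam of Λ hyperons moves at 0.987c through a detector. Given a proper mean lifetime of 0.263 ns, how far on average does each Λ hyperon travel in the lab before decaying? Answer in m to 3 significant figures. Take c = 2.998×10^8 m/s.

d ≈ 0.484 m

γ = 1/√(1 − 0.987²) = 6.2220
Dilated lifetime: Δt = γτ₀ = 6.2220 × 0.263 ns = 1.6364 ns
d = vΔt = 0.987c × 1.6364 ns = 2.9590×10^8 m/s × 1.6364×10^-9 s = 0.484 m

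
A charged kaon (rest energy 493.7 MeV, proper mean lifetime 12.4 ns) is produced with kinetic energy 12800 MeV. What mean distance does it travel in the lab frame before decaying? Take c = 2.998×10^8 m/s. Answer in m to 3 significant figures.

γ = 1 + K/(m₀c²) = 1 + 12800/493.7 = 26.927
β = √(1 − 1/γ²) = 0.99931
Dilated lifetime: γτ₀ = 26.927 × 12.4 ns = 333.89 ns
d = βc·γτ₀ = 0.99931 × (2.998×10^8 m/s) × 3.3389×10^-7 s = 100 m

d ≈ 100 m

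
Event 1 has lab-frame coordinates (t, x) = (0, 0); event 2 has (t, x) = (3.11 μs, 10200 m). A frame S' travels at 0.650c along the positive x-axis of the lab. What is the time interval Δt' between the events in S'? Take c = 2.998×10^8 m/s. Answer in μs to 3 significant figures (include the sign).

γ = 1/√(1 − 0.650²) = 1.3159
Δt' = γ(Δt − vΔx/c²) = 1.3159 × (3.11 μs − 0.650×10200 m / (2.998×10^8 m/s))
= 1.3159 × (-19.005 μs) = -25.0 μs

Δt' ≈ -25.0 μs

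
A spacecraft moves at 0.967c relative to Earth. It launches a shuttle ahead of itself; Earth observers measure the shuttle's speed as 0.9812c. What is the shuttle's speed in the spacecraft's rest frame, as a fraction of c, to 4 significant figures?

u' ≈ 0.2775c

Inverse velocity addition: u' = (u − v)/(1 − uv/c²)
= (0.9812 − 0.967)/(1 − 0.9812×0.967) = 0.01420/0.0511796 = 0.2775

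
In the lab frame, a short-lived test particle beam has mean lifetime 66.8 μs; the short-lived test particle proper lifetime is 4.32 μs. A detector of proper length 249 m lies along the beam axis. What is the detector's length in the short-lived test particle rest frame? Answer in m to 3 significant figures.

Time dilation ⇒ γ = Δt/τ₀ = 66.8/4.32 = 15.463
Length contraction: L = L₀/γ = 249/15.463 = 16.1 m

L ≈ 16.1 m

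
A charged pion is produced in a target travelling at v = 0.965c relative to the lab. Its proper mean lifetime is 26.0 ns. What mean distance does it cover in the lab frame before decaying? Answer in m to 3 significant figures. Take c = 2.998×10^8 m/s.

d ≈ 28.7 m

γ = 1/√(1 − 0.965²) = 3.8132
Dilated lifetime: Δt = γτ₀ = 3.8132 × 26.0 ns = 99.142 ns
d = vΔt = 0.965c × 99.142 ns = 2.8931×10^8 m/s × 9.9142×10^-8 s = 28.7 m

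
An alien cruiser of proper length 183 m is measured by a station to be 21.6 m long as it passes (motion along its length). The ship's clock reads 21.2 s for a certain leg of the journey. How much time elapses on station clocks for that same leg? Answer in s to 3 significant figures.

Length contraction ⇒ γ = L₀/L = 183/21.6 = 8.4722
Time dilation: Δt = γτ₀ = 8.4722 × 21.2 s = 180 s

Δt ≈ 180 s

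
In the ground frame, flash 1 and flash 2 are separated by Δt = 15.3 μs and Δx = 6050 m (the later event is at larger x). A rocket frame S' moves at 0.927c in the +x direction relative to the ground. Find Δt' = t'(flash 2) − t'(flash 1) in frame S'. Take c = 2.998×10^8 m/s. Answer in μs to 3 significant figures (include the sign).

Δt' ≈ -9.08 μs

γ = 1/√(1 − 0.927²) = 2.6662
Δt' = γ(Δt − vΔx/c²) = 2.6662 × (15.3 μs − 0.927×6050 m / (2.998×10^8 m/s))
= 2.6662 × (-3.4070 μs) = -9.08 μs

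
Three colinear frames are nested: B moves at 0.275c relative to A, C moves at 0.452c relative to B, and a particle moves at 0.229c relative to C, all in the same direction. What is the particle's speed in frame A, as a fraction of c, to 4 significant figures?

u ≈ 0.7627c

Compose boost 2: (0.452 + 0.275)/(1 + 0.452×0.275) = 0.7270/1.12430 = 0.646625
Compose boost 3: (0.229 + 0.646625)/(1 + 0.229×0.646625) = 0.875625/1.14808 = 0.7627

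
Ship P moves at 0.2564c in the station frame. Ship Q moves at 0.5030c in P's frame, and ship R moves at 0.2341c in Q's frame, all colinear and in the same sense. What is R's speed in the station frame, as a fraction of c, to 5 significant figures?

u ≈ 0.78339c

Compose boost 2: (0.5030 + 0.2564)/(1 + 0.5030×0.2564) = 0.75940/1.128969 = 0.6726490
Compose boost 3: (0.2341 + 0.6726490)/(1 + 0.2341×0.6726490) = 0.9067490/1.157467 = 0.78339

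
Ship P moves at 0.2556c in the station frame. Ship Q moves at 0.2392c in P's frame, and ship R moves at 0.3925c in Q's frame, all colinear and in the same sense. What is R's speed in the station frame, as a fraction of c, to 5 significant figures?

Compose boost 2: (0.2392 + 0.2556)/(1 + 0.2392×0.2556) = 0.49480/1.061140 = 0.4662912
Compose boost 3: (0.3925 + 0.4662912)/(1 + 0.3925×0.4662912) = 0.8587912/1.183019 = 0.72593

u ≈ 0.72593c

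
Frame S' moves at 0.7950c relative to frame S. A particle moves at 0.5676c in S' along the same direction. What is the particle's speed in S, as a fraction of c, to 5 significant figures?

Relativistic velocity addition: u = (u' + v)/(1 + u'v/c²)
= (0.5676 + 0.7950)/(1 + 0.5676×0.7950) = 1.3626/1.451242 = 0.93892

u ≈ 0.93892c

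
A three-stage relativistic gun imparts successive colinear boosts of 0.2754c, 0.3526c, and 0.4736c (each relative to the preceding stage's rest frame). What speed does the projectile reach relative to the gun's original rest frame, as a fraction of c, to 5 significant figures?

u ≈ 0.82292c

Compose boost 2: (0.3526 + 0.2754)/(1 + 0.3526×0.2754) = 0.62800/1.097106 = 0.5724150
Compose boost 3: (0.4736 + 0.5724150)/(1 + 0.4736×0.5724150) = 1.046015/1.271096 = 0.82292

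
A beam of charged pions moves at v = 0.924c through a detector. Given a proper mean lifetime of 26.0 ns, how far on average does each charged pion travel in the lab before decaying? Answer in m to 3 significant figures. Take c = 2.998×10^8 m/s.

γ = 1/√(1 − 0.924²) = 2.6151
Dilated lifetime: Δt = γτ₀ = 2.6151 × 26.0 ns = 67.993 ns
d = vΔt = 0.924c × 67.993 ns = 2.7702×10^8 m/s × 6.7993×10^-8 s = 18.8 m

d ≈ 18.8 m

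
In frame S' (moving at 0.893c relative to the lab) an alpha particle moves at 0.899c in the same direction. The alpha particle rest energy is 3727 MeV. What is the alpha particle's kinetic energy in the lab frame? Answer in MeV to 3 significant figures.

u_lab = (0.899 + 0.893)/(1 + 0.899×0.893) = 0.994005
γ = 1/√(1 − 0.994005²) = 9.1466
K = (γ − 1)m₀c² = (9.1466 − 1) × 3727 = 8.1466 × 3727 = 30400 MeV

K ≈ 30400 MeV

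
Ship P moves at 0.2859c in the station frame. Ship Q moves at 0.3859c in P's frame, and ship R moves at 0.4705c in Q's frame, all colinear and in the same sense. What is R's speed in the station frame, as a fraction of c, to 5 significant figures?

u ≈ 0.83721c

Compose boost 2: (0.3859 + 0.2859)/(1 + 0.3859×0.2859) = 0.67180/1.110329 = 0.6050460
Compose boost 3: (0.4705 + 0.6050460)/(1 + 0.4705×0.6050460) = 1.075546/1.284674 = 0.83721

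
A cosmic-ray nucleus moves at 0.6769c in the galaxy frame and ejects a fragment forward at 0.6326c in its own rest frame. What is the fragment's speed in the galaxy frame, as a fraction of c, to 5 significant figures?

u ≈ 0.91688c

Compose boost 2: (0.6326 + 0.6769)/(1 + 0.6326×0.6769) = 1.3095/1.428207 = 0.91688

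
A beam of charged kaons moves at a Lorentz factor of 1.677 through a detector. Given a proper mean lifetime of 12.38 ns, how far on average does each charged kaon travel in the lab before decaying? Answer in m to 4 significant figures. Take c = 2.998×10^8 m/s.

d ≈ 4.997 m

β = √(1 − 1/γ²) = √(1 − 1/1.677²) = 0.802760
Dilated lifetime: Δt = γτ₀ = 1.677 × 12.38 ns = 20.7613 ns
d = vΔt = 0.802760c × 20.7613 ns = 2.40667×10^8 m/s × 2.07613×10^-8 s = 4.997 m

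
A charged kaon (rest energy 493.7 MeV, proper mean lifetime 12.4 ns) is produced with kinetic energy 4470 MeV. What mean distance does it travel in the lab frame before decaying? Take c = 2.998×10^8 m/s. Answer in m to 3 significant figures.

γ = 1 + K/(m₀c²) = 1 + 4470/493.7 = 10.054
β = √(1 − 1/γ²) = 0.99504
Dilated lifetime: γτ₀ = 10.054 × 12.4 ns = 124.67 ns
d = βc·γτ₀ = 0.99504 × (2.998×10^8 m/s) × 1.2467×10^-7 s = 37.2 m

d ≈ 37.2 m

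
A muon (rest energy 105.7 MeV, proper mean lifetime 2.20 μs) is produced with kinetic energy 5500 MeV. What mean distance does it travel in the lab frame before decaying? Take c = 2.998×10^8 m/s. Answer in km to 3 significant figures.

d ≈ 35.0 km

γ = 1 + K/(m₀c²) = 1 + 5500/105.7 = 53.034
β = √(1 − 1/γ²) = 0.99982
Dilated lifetime: γτ₀ = 53.034 × 2.20 μs = 116.67 μs
d = βc·γτ₀ = 0.99982 × (2.998×10^8 m/s) × 0.00011667 s = 35.0 km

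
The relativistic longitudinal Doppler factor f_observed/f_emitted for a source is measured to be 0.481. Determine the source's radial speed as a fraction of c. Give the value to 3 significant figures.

β ≈ 0.624

f_obs/f_src = √((1−β)/(1+β)) = 0.481  ⇒  (1−β)/(1+β) = 0.23136
β = |1 − D²|/(1 + D²) = |1 − 0.23136|/(1 + 0.23136) = 0.624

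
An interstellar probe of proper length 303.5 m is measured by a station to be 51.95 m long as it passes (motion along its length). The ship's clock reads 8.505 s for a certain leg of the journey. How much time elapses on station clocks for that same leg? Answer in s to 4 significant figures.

Length contraction ⇒ γ = L₀/L = 303.5/51.95 = 5.84216
Time dilation: Δt = γτ₀ = 5.84216 × 8.505 s = 49.69 s

Δt ≈ 49.69 s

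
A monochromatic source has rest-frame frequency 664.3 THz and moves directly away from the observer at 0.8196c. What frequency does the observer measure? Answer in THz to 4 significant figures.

f_obs ≈ 209.2 THz

Relativistic Doppler: f_obs = f_src √((1−β)/(1+β))
= 664.3 × √(0.180400/1.81960) = 664.3 × 0.314869 = 209.2 THz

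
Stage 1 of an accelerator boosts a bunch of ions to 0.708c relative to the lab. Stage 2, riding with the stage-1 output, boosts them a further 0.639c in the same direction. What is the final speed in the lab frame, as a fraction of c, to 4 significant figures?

u ≈ 0.9274c

Compose boost 2: (0.639 + 0.708)/(1 + 0.639×0.708) = 1.347/1.45241 = 0.9274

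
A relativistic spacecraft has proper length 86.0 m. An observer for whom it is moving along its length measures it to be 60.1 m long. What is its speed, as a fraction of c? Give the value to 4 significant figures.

γ = L₀/L = 86.0/60.1 = 1.43095
β = √(1 − 1/γ²) = 0.7153

β ≈ 0.7153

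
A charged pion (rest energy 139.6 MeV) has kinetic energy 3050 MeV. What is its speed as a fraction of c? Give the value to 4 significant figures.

γ = 1 + K/(m₀c²) = 1 + 3050/139.6 = 22.8481
β = √(1 − 1/γ²) = 0.9990

β ≈ 0.9990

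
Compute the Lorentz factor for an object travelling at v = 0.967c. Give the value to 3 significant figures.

γ = 1/√(1 − β²) = 1/√(1 − 0.967²) = 1/√(0.064911) = 3.93

γ ≈ 3.93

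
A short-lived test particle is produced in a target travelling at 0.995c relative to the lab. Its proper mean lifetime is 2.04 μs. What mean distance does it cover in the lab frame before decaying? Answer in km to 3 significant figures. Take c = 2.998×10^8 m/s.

γ = 1/√(1 − 0.995²) = 10.013
Dilated lifetime: Δt = γτ₀ = 10.013 × 2.04 μs = 20.426 μs
d = vΔt = 0.995c × 20.426 μs = 2.9830×10^8 m/s × 2.0426×10^-5 s = 6.09 km

d ≈ 6.09 km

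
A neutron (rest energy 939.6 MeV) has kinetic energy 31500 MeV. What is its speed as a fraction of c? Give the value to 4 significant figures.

β ≈ 0.9996

γ = 1 + K/(m₀c²) = 1 + 31500/939.6 = 34.5249
β = √(1 − 1/γ²) = 0.9996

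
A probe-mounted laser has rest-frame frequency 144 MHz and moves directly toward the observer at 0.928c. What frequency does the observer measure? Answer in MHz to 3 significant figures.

f_obs ≈ 745 MHz

Relativistic Doppler: f_obs = f_src √((1+β)/(1−β))
= 144 × √(1.9280/0.072000) = 144 × 5.1747 = 745 MHz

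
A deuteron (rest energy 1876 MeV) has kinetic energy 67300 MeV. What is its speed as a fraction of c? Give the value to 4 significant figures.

β ≈ 0.9996

γ = 1 + K/(m₀c²) = 1 + 67300/1876 = 36.8742
β = √(1 − 1/γ²) = 0.9996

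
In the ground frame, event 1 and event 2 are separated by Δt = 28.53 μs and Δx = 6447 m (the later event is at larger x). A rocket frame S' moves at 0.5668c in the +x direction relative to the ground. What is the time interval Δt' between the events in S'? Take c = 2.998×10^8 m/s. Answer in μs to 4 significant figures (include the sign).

γ = 1/√(1 − 0.5668²) = 1.21381
Δt' = γ(Δt − vΔx/c²) = 1.21381 × (28.53 μs − 0.5668×6447 m / (2.998×10^8 m/s))
= 1.21381 × (16.3413 μs) = 19.84 μs

Δt' ≈ 19.84 μs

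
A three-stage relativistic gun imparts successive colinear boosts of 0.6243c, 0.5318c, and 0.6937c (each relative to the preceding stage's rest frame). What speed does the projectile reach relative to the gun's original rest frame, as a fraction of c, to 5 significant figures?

u ≈ 0.97475c

Compose boost 2: (0.5318 + 0.6243)/(1 + 0.5318×0.6243) = 1.1561/1.332003 = 0.8679412
Compose boost 3: (0.6937 + 0.8679412)/(1 + 0.6937×0.8679412) = 1.561641/1.602091 = 0.97475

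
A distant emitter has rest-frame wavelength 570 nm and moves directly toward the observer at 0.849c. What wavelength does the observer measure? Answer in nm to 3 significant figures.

λ_obs ≈ 163 nm

Relativistic Doppler: λ_obs = λ_src √((1−β)/(1+β))
= 570 × √(0.15100/1.8490) = 570 × 0.28577 = 163 nm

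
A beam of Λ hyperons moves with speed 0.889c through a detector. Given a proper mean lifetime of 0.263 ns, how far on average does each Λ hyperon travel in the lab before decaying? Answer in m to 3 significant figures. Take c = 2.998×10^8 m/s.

γ = 1/√(1 − 0.889²) = 2.1838
Dilated lifetime: Δt = γτ₀ = 2.1838 × 0.263 ns = 0.57435 ns
d = vΔt = 0.889c × 0.57435 ns = 2.6652×10^8 m/s × 5.7435×10^-10 s = 0.153 m

d ≈ 0.153 m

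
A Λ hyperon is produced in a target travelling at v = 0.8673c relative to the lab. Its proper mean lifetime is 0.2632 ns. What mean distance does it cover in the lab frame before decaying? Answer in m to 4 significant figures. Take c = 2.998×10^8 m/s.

d ≈ 0.1375 m

γ = 1/√(1 − 0.8673²) = 2.00890
Dilated lifetime: Δt = γτ₀ = 2.00890 × 0.2632 ns = 0.528741 ns
d = vΔt = 0.8673c × 0.528741 ns = 2.60017×10^8 m/s × 5.28741×10^-10 s = 0.1375 m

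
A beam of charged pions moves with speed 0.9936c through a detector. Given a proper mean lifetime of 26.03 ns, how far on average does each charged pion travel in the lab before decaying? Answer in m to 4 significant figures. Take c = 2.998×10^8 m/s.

d ≈ 68.64 m

γ = 1/√(1 − 0.9936²) = 8.85301
Dilated lifetime: Δt = γτ₀ = 8.85301 × 26.03 ns = 230.444 ns
d = vΔt = 0.9936c × 230.444 ns = 2.97881×10^8 m/s × 2.30444×10^-7 s = 68.64 m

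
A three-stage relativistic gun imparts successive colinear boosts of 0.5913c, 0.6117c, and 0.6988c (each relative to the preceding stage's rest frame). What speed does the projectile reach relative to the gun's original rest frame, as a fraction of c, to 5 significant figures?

Compose boost 2: (0.6117 + 0.5913)/(1 + 0.6117×0.5913) = 1.2030/1.361698 = 0.8834557
Compose boost 3: (0.6988 + 0.8834557)/(1 + 0.6988×0.8834557) = 1.582256/1.617359 = 0.97830

u ≈ 0.97830c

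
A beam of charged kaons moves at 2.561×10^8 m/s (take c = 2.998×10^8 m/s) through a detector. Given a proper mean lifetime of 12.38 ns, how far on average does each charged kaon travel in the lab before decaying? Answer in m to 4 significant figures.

d ≈ 6.098 m

β = v/c = 2.561×10^8 / 2.998×10^8 = 0.854236
γ = 1/√(1 − 0.854236²) = 1.92350
Dilated lifetime: Δt = γτ₀ = 1.92350 × 12.38 ns = 23.8130 ns
d = vΔt = 0.854236c × 23.8130 ns = 2.56100×10^8 m/s × 2.38130×10^-8 s = 6.098 m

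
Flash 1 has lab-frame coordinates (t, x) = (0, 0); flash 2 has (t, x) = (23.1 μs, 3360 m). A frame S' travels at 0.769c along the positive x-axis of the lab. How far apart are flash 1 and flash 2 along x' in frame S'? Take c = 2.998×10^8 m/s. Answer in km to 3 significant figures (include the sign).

Δx' ≈ -3.07 km

γ = 1/√(1 − 0.769²) = 1.5643
Δx' = γ(Δx − vΔt) = 1.5643 × (3360 m − 0.769×(2.998×10^8 m/s)×23.1×10^-6 s)
= 1.5643 × (-1965.6 m) = -3.07 km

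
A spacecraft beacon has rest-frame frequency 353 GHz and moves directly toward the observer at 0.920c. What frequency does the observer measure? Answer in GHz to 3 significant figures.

f_obs ≈ 1730 GHz

Relativistic Doppler: f_obs = f_src √((1+β)/(1−β))
= 353 × √(1.9200/0.080000) = 353 × 4.8990 = 1730 GHz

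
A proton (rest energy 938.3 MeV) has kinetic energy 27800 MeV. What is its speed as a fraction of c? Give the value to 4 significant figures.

γ = 1 + K/(m₀c²) = 1 + 27800/938.3 = 30.6281
β = √(1 − 1/γ²) = 0.9995

β ≈ 0.9995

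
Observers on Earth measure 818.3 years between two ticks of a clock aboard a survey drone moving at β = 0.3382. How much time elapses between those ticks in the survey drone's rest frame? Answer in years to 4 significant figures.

τ₀ ≈ 770.1 years

γ = 1/√(1 − 0.3382²) = 1.06262
Proper time: τ₀ = Δt/γ = 818.3/1.06262 = 770.1 years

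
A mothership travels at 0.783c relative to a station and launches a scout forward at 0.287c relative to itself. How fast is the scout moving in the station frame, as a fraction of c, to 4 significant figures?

u ≈ 0.8737c

Compose boost 2: (0.287 + 0.783)/(1 + 0.287×0.783) = 1.070/1.22472 = 0.8737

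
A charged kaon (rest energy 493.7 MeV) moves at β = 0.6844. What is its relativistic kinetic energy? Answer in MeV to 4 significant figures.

K ≈ 183.4 MeV

γ = 1/√(1 − 0.6844²) = 1.37154
K = (γ − 1)m₀c² = (1.37154 − 1) × 493.7 MeV = 0.371541 × 493.7 MeV = 183.4 MeV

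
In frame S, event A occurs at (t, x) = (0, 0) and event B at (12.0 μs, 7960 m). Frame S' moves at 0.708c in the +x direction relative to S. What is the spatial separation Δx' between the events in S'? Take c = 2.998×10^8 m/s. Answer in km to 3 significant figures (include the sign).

γ = 1/√(1 − 0.708²) = 1.4160
Δx' = γ(Δx − vΔt) = 1.4160 × (7960 m − 0.708×(2.998×10^8 m/s)×12.0×10^-6 s)
= 1.4160 × (5412.9 m) = 7.66 km

Δx' ≈ 7.66 km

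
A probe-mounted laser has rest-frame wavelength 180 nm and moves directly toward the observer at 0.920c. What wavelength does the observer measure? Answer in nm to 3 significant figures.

Relativistic Doppler: λ_obs = λ_src √((1−β)/(1+β))
= 180 × √(0.080000/1.9200) = 180 × 0.20412 = 36.7 nm

λ_obs ≈ 36.7 nm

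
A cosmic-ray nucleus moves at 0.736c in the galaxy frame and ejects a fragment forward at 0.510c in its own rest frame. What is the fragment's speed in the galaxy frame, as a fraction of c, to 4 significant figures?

Compose boost 2: (0.510 + 0.736)/(1 + 0.510×0.736) = 1.246/1.37536 = 0.9059

u ≈ 0.9059c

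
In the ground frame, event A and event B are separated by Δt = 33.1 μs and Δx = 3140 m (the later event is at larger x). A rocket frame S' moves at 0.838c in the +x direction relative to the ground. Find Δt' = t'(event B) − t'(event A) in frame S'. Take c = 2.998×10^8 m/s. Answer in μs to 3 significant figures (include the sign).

Δt' ≈ 44.6 μs

γ = 1/√(1 − 0.838²) = 1.8326
Δt' = γ(Δt − vΔx/c²) = 1.8326 × (33.1 μs − 0.838×3140 m / (2.998×10^8 m/s))
= 1.8326 × (24.323 μs) = 44.6 μs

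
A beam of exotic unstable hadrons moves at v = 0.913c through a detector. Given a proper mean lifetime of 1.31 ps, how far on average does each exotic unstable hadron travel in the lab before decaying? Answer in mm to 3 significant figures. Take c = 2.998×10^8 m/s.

d ≈ 0.879 mm

γ = 1/√(1 − 0.913²) = 2.4512
Dilated lifetime: Δt = γτ₀ = 2.4512 × 1.31 ps = 3.2111 ps
d = vΔt = 0.913c × 3.2111 ps = 2.7372×10^8 m/s × 3.2111×10^-12 s = 0.879 mm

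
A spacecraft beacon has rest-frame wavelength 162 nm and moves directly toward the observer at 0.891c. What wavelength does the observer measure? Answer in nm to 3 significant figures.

λ_obs ≈ 38.9 nm

Relativistic Doppler: λ_obs = λ_src √((1−β)/(1+β))
= 162 × √(0.10900/1.8910) = 162 × 0.24009 = 38.9 nm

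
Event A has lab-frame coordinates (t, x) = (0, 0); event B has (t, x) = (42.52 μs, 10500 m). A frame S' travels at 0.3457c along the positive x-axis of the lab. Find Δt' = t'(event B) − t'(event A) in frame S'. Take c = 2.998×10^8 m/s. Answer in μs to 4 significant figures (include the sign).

Δt' ≈ 32.41 μs

γ = 1/√(1 − 0.3457²) = 1.06571
Δt' = γ(Δt − vΔx/c²) = 1.06571 × (42.52 μs − 0.3457×10500 m / (2.998×10^8 m/s))
= 1.06571 × (30.4124 μs) = 32.41 μs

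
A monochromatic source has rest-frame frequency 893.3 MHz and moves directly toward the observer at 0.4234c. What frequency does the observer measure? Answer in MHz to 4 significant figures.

Relativistic Doppler: f_obs = f_src √((1+β)/(1−β))
= 893.3 × √(1.42340/0.576600) = 893.3 × 1.57118 = 1404 MHz

f_obs ≈ 1404 MHz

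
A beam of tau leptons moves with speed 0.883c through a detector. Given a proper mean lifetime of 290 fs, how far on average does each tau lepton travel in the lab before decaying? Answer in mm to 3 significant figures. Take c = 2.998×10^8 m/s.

γ = 1/√(1 − 0.883²) = 2.1305
Dilated lifetime: Δt = γτ₀ = 2.1305 × 290 fs = 617.85 fs
d = vΔt = 0.883c × 617.85 fs = 2.6472×10^8 m/s × 6.1785×10^-13 s = 0.164 mm

d ≈ 0.164 mm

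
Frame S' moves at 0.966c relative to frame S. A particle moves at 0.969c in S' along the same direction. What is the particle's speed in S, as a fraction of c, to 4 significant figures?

Relativistic velocity addition: u = (u' + v)/(1 + u'v/c²)
= (0.969 + 0.966)/(1 + 0.969×0.966) = 1.935/1.93605 = 0.9995

u ≈ 0.9995c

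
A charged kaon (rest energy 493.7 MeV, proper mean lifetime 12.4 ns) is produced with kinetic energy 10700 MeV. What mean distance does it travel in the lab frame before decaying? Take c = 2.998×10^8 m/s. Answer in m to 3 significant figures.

d ≈ 84.2 m

γ = 1 + K/(m₀c²) = 1 + 10700/493.7 = 22.673
β = √(1 − 1/γ²) = 0.99903
Dilated lifetime: γτ₀ = 22.673 × 12.4 ns = 281.15 ns
d = βc·γτ₀ = 0.99903 × (2.998×10^8 m/s) × 2.8115×10^-7 s = 84.2 m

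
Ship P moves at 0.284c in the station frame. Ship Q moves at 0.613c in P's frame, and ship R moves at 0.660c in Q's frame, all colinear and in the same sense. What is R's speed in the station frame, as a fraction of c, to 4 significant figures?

Compose boost 2: (0.613 + 0.284)/(1 + 0.613×0.284) = 0.8970/1.17409 = 0.763995
Compose boost 3: (0.660 + 0.763995)/(1 + 0.660×0.763995) = 1.42399/1.50424 = 0.9467

u ≈ 0.9467c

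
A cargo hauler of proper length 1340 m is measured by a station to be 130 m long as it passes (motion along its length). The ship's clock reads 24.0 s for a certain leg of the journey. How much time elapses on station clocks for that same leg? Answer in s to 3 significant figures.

Δt ≈ 247 s

Length contraction ⇒ γ = L₀/L = 1340/130 = 10.308
Time dilation: Δt = γτ₀ = 10.308 × 24.0 s = 247 s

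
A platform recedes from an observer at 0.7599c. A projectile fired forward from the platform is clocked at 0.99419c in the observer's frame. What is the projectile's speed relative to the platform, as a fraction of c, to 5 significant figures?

u' ≈ 0.95818c

Inverse velocity addition: u' = (u − v)/(1 − uv/c²)
= (0.99419 − 0.7599)/(1 − 0.99419×0.7599) = 0.23429/0.2445150 = 0.95818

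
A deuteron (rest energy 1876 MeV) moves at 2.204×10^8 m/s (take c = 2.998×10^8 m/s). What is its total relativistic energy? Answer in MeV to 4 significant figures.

E ≈ 2767 MeV

β = v/c = 2.204×10^8 / 2.998×10^8 = 0.735157
γ = 1/√(1 − 0.735157²) = 1.47515
E = γm₀c² = 1.47515 × 1876 MeV = 2767 MeV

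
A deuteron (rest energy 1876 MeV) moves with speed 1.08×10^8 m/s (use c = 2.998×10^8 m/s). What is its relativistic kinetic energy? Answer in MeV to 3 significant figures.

K ≈ 135 MeV

β = v/c = 1.08×10^8 / 2.998×10^8 = 0.36024
γ = 1/√(1 − 0.36024²) = 1.0720
K = (γ − 1)m₀c² = (1.0720 − 1) × 1876 MeV = 0.071973 × 1876 MeV = 135 MeV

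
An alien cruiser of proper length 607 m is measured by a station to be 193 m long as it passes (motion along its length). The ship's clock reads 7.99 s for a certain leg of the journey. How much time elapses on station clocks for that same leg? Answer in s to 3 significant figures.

Δt ≈ 25.1 s

Length contraction ⇒ γ = L₀/L = 607/193 = 3.1451
Time dilation: Δt = γτ₀ = 3.1451 × 7.99 s = 25.1 s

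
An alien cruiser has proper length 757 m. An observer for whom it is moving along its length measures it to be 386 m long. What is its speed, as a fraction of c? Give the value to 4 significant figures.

γ = L₀/L = 757/386 = 1.96114
β = √(1 − 1/γ²) = 0.8602

β ≈ 0.8602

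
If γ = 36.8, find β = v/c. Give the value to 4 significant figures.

β = √(1 − 1/γ²) = √(1 − 1/36.8²) = √(0.999262) = 0.9996

β ≈ 0.9996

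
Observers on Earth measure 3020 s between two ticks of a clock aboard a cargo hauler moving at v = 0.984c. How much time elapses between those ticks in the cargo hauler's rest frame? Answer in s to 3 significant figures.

τ₀ ≈ 538 s

γ = 1/√(1 − 0.984²) = 5.6127
Proper time: τ₀ = Δt/γ = 3020/5.6127 = 538 s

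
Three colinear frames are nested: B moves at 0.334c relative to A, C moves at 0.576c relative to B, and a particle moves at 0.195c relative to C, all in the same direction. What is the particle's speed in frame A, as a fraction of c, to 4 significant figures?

Compose boost 2: (0.576 + 0.334)/(1 + 0.576×0.334) = 0.9100/1.19238 = 0.763177
Compose boost 3: (0.195 + 0.763177)/(1 + 0.195×0.763177) = 0.958177/1.14882 = 0.8341

u ≈ 0.8341c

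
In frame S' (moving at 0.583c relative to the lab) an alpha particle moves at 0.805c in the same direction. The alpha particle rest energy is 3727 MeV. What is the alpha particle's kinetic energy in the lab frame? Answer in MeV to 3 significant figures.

u_lab = (0.805 + 0.583)/(1 + 0.805×0.583) = 0.944658
γ = 1/√(1 − 0.944658²) = 3.0482
K = (γ − 1)m₀c² = (3.0482 − 1) × 3727 = 2.0482 × 3727 = 7630 MeV

K ≈ 7630 MeV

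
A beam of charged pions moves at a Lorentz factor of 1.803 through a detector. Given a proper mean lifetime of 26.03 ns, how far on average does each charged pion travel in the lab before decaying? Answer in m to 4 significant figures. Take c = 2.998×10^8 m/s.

β = √(1 − 1/γ²) = √(1 − 1/1.803²) = 0.832096
Dilated lifetime: Δt = γτ₀ = 1.803 × 26.03 ns = 46.9321 ns
d = vΔt = 0.832096c × 46.9321 ns = 2.49462×10^8 m/s × 4.69321×10^-8 s = 11.71 m

d ≈ 11.71 m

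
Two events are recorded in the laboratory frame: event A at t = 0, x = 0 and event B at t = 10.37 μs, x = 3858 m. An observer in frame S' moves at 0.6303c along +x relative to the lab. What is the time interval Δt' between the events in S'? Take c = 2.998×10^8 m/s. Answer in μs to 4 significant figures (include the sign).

Δt' ≈ 2.910 μs

γ = 1/√(1 − 0.6303²) = 1.28808
Δt' = γ(Δt − vΔx/c²) = 1.28808 × (10.37 μs − 0.6303×3858 m / (2.998×10^8 m/s))
= 1.28808 × (2.25893 μs) = 2.910 μs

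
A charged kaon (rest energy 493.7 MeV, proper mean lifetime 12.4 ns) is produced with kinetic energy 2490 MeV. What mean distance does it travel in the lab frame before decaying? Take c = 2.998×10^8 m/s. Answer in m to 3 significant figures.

d ≈ 22.2 m

γ = 1 + K/(m₀c²) = 1 + 2490/493.7 = 6.0435
β = √(1 − 1/γ²) = 0.98622
Dilated lifetime: γτ₀ = 6.0435 × 12.4 ns = 74.940 ns
d = βc·γτ₀ = 0.98622 × (2.998×10^8 m/s) × 7.4940×10^-8 s = 22.2 m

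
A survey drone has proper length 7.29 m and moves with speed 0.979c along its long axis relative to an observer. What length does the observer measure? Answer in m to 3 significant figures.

γ = 1/√(1 − 0.979²) = 4.9053
Length contraction: L = L₀/γ = 7.29/4.9053 = 1.49 m

L ≈ 1.49 m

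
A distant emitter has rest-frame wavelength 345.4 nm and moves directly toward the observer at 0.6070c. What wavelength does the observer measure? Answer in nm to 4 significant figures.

λ_obs ≈ 170.8 nm

Relativistic Doppler: λ_obs = λ_src √((1−β)/(1+β))
= 345.4 × √(0.393000/1.60700) = 345.4 × 0.494525 = 170.8 nm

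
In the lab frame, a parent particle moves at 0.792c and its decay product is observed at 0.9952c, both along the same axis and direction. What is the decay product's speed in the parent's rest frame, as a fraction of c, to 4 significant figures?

u' ≈ 0.9594c

Inverse velocity addition: u' = (u − v)/(1 − uv/c²)
= (0.9952 − 0.792)/(1 − 0.9952×0.792) = 0.2032/0.211802 = 0.9594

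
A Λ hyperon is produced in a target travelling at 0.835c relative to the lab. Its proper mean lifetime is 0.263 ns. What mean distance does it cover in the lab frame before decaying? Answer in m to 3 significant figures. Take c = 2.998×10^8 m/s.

γ = 1/√(1 − 0.835²) = 1.8174
Dilated lifetime: Δt = γτ₀ = 1.8174 × 0.263 ns = 0.47796 ns
d = vΔt = 0.835c × 0.47796 ns = 2.5033×10^8 m/s × 4.7796×10^-10 s = 0.120 m

d ≈ 0.120 m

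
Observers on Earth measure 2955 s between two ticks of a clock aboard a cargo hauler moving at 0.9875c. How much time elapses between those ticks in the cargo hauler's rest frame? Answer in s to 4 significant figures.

τ₀ ≈ 465.8 s

γ = 1/√(1 − 0.9875²) = 6.34441
Proper time: τ₀ = Δt/γ = 2955/6.34441 = 465.8 s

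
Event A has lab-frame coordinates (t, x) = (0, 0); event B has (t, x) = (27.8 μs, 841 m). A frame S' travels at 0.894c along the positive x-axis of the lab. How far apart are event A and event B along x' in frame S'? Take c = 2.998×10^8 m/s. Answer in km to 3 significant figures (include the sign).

Δx' ≈ -14.8 km

γ = 1/√(1 − 0.894²) = 2.2318
Δx' = γ(Δx − vΔt) = 2.2318 × (841 m − 0.894×(2.998×10^8 m/s)×27.8×10^-6 s)
= 2.2318 × (-6610.0 m) = -14.8 km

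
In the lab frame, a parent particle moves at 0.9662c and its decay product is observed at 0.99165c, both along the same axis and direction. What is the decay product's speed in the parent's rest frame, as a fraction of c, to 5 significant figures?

Inverse velocity addition: u' = (u − v)/(1 − uv/c²)
= (0.99165 − 0.9662)/(1 − 0.99165×0.9662) = 0.025450/0.04186777 = 0.60787

u' ≈ 0.60787c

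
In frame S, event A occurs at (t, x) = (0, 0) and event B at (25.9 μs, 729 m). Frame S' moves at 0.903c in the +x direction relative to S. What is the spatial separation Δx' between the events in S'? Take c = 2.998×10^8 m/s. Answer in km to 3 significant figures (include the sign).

γ = 1/√(1 − 0.903²) = 2.3275
Δx' = γ(Δx − vΔt) = 2.3275 × (729 m − 0.903×(2.998×10^8 m/s)×25.9×10^-6 s)
= 2.3275 × (-6282.6 m) = -14.6 km

Δx' ≈ -14.6 km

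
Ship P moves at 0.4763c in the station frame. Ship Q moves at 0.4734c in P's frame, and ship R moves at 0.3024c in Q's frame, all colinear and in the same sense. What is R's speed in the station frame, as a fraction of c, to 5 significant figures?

Compose boost 2: (0.4734 + 0.4763)/(1 + 0.4734×0.4763) = 0.94970/1.225480 = 0.7749614
Compose boost 3: (0.3024 + 0.7749614)/(1 + 0.3024×0.7749614) = 1.077361/1.234348 = 0.87282

u ≈ 0.87282c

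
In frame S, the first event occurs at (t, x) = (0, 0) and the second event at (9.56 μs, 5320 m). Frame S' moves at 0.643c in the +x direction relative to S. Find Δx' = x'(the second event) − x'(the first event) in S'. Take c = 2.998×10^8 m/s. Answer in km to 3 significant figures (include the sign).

Δx' ≈ 4.54 km

γ = 1/√(1 − 0.643²) = 1.3057
Δx' = γ(Δx − vΔt) = 1.3057 × (5320 m − 0.643×(2.998×10^8 m/s)×9.56×10^-6 s)
= 1.3057 × (3477.1 m) = 4.54 km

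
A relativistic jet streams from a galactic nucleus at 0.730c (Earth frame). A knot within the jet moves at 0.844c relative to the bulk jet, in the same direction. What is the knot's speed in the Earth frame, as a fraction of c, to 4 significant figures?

u ≈ 0.9739c

Relativistic velocity addition: u = (u' + v)/(1 + u'v/c²)
= (0.844 + 0.730)/(1 + 0.844×0.730) = 1.574/1.61612 = 0.9739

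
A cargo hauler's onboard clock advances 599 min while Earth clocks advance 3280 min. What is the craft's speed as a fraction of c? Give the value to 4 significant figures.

β ≈ 0.9832

γ = Δt/τ₀ = 3280/599 = 5.47579
β = √(1 − 1/γ²) = √(1 − 1/5.47579²) = 0.9832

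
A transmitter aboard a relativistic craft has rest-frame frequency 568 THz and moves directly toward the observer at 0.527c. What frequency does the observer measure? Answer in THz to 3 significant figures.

Relativistic Doppler: f_obs = f_src √((1+β)/(1−β))
= 568 × √(1.5270/0.47300) = 568 × 1.7968 = 1020 THz

f_obs ≈ 1020 THz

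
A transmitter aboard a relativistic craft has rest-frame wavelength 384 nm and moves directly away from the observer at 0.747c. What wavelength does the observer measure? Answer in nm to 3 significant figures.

Relativistic Doppler: λ_obs = λ_src √((1+β)/(1−β))
= 384 × √(1.7470/0.25300) = 384 × 2.6278 = 1010 nm

λ_obs ≈ 1010 nm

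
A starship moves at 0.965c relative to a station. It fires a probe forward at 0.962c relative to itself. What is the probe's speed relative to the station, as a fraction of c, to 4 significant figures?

Relativistic velocity addition: u = (u' + v)/(1 + u'v/c²)
= (0.962 + 0.965)/(1 + 0.962×0.965) = 1.927/1.92833 = 0.9993

u ≈ 0.9993c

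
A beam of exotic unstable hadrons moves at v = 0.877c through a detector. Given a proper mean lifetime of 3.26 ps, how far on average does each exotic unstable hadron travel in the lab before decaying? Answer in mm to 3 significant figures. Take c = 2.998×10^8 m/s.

γ = 1/√(1 − 0.877²) = 2.0812
Dilated lifetime: Δt = γτ₀ = 2.0812 × 3.26 ps = 6.7847 ps
d = vΔt = 0.877c × 6.7847 ps = 2.6292×10^8 m/s × 6.7847×10^-12 s = 1.78 mm

d ≈ 1.78 mm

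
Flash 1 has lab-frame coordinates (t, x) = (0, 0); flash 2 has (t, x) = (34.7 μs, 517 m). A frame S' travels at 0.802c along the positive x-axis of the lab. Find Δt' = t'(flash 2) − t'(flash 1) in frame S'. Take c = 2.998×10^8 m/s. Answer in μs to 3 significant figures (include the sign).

γ = 1/√(1 − 0.802²) = 1.6741
Δt' = γ(Δt − vΔx/c²) = 1.6741 × (34.7 μs − 0.802×517 m / (2.998×10^8 m/s))
= 1.6741 × (33.317 μs) = 55.8 μs

Δt' ≈ 55.8 μs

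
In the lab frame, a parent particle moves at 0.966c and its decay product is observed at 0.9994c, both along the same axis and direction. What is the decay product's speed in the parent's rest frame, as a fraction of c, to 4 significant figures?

u' ≈ 0.9659c

Inverse velocity addition: u' = (u − v)/(1 − uv/c²)
= (0.9994 − 0.966)/(1 − 0.9994×0.966) = 0.03340/0.0345796 = 0.9659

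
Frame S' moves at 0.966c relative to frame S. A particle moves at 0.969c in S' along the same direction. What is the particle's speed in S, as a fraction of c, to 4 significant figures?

u ≈ 0.9995c

Relativistic velocity addition: u = (u' + v)/(1 + u'v/c²)
= (0.969 + 0.966)/(1 + 0.969×0.966) = 1.935/1.93605 = 0.9995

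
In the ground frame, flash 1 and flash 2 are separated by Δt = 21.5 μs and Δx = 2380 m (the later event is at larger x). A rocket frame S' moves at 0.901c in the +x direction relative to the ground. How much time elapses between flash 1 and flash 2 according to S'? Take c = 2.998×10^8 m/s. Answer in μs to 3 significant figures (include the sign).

γ = 1/√(1 − 0.901²) = 2.3051
Δt' = γ(Δt − vΔx/c²) = 2.3051 × (21.5 μs − 0.901×2380 m / (2.998×10^8 m/s))
= 2.3051 × (14.347 μs) = 33.1 μs

Δt' ≈ 33.1 μs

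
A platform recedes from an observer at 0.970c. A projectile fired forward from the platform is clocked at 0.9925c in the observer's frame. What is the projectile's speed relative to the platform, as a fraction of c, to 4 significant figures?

u' ≈ 0.6036c

Inverse velocity addition: u' = (u − v)/(1 − uv/c²)
= (0.9925 − 0.970)/(1 − 0.9925×0.970) = 0.02250/0.0372750 = 0.6036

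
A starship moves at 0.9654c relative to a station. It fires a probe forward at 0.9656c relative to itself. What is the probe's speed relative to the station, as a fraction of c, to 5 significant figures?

u ≈ 0.99938c

Relativistic velocity addition: u = (u' + v)/(1 + u'v/c²)
= (0.9656 + 0.9654)/(1 + 0.9656×0.9654) = 1.9310/1.932190 = 0.99938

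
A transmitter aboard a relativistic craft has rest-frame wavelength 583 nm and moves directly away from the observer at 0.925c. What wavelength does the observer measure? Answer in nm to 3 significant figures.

Relativistic Doppler: λ_obs = λ_src √((1+β)/(1−β))
= 583 × √(1.9250/0.075000) = 583 × 5.0662 = 2950 nm

λ_obs ≈ 2950 nm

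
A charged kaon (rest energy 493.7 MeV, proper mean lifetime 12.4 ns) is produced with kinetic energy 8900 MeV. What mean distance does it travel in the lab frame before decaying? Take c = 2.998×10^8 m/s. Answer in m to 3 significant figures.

d ≈ 70.6 m

γ = 1 + K/(m₀c²) = 1 + 8900/493.7 = 19.027
β = √(1 − 1/γ²) = 0.99862
Dilated lifetime: γτ₀ = 19.027 × 12.4 ns = 235.94 ns
d = βc·γτ₀ = 0.99862 × (2.998×10^8 m/s) × 2.3594×10^-7 s = 70.6 m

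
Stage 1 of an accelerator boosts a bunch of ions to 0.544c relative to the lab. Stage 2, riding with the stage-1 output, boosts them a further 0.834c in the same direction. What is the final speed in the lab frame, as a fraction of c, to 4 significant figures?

u ≈ 0.9479c

Compose boost 2: (0.834 + 0.544)/(1 + 0.834×0.544) = 1.378/1.45370 = 0.9479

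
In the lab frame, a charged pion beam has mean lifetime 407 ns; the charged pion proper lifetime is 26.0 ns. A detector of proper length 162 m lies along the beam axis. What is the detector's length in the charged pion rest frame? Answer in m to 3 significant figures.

Time dilation ⇒ γ = Δt/τ₀ = 407/26.0 = 15.654
Length contraction: L = L₀/γ = 162/15.654 = 10.3 m

L ≈ 10.3 m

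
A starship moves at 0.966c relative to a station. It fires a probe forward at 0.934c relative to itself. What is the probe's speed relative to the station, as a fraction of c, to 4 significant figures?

u ≈ 0.9988c

Relativistic velocity addition: u = (u' + v)/(1 + u'v/c²)
= (0.934 + 0.966)/(1 + 0.934×0.966) = 1.900/1.90224 = 0.9988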